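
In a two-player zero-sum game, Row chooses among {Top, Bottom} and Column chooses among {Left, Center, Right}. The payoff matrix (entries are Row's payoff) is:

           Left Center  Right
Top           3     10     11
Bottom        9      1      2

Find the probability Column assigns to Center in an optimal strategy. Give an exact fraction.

2/5

Row minima: Top → 3, Bottom → 1; maximin = 3.
Column maxima: Left → 9, Center → 10, Right → 11; minimax = 9.
3 ≠ 9, so there is no saddle point; optimal play is mixed.
Right is strictly dominated by Center (it gives Row strictly more in every row), so Column never plays it.
On the remaining 2×2 (Top, Bottom vs Left, Center):
Let Row play Top with probability p. Expected payoff against Left: 3p + 9(1−p) = −6p + 9; against Center: 10p + 1(1−p) = 9p + 1.
Setting these equal: −6p + 9 = 9p + 1 ⇒ −15p = -8 ⇒ p = 8/15, and the value is (-6)·(8/15) + 9 = 29/5.
For Column: with q = P(Left), equating Top's and Bottom's payoffs gives −7q + 10 = 8q + 1 ⇒ q = 3/5.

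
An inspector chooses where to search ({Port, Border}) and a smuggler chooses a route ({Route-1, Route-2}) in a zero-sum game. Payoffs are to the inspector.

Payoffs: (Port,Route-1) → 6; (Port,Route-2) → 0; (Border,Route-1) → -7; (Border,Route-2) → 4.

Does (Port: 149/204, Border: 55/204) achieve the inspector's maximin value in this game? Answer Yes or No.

No

Against Route-1 this mix gives (149/204)·6 + (55/204)·(-7) = 509/204.
Against Route-2 this mix gives (149/204)·0 + (55/204)·4 = 55/51.
The smuggler will play Route-2, holding the inspector to 55/51. Shifting weight toward the row that does better against Route-2 would raise this floor (the equalizing mix achieves 24/17 against both Route-2 and Route-1), so the proposed strategy is not optimal.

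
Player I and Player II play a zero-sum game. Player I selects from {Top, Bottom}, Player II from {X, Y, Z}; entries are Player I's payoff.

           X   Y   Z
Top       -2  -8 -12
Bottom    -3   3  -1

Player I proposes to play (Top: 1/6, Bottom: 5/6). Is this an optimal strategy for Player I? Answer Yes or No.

Yes

Against X this mix gives (1/6)·(-2) + (5/6)·(-3) = -17/6.
Against Y this mix gives (1/6)·(-8) + (5/6)·3 = 7/6.
Against Z this mix gives (1/6)·(-12) + (5/6)·(-1) = -17/6.
All of Player II's active replies (X, Z) yield -17/6, and no column does worse for Player I. The mix makes Player II indifferent and guarantees -17/6, so it is optimal.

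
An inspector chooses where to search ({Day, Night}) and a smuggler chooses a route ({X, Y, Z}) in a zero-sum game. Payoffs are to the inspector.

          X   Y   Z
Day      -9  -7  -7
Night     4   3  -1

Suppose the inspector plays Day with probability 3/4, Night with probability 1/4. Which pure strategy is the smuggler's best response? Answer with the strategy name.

X

If the smuggler plays X, the inspector's expected payoff is (3/4)·(-9) + (1/4)·4 = -23/4.
If the smuggler plays Y, the inspector's expected payoff is (3/4)·(-7) + (1/4)·3 = -9/2.
If the smuggler plays Z, the inspector's expected payoff is (3/4)·(-7) + (1/4)·(-1) = -11/2.
The smuggler minimizes the inspector's payoff; the smallest is -23/4, so the best response is X.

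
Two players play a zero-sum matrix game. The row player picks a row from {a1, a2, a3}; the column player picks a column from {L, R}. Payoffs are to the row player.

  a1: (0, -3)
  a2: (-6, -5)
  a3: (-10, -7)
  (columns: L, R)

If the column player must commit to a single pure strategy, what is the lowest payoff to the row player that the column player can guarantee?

-3

Column maxima: L → 0, R → -3.
The smallest of these is -3.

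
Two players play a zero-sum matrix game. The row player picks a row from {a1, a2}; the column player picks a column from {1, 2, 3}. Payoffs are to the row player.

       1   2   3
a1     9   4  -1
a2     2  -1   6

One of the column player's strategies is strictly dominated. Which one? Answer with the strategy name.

1

2 holds the row player's payoff strictly below 1 in every row: 4 < 9, -1 < 2.
So 1 is strictly dominated for the column player.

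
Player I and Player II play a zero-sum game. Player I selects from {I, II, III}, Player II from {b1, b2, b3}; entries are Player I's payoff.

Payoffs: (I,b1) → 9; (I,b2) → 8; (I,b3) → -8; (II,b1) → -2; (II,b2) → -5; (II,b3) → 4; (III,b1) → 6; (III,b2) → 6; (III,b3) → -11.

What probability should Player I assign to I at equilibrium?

Row minima: I → -8, II → -5, III → -11; maximin = -5.
Column maxima: b1 → 9, b2 → 8, b3 → 4; minimax = 4.
-5 ≠ 4, so there is no saddle point; optimal play is mixed.
III is strictly dominated by I, so Player I never plays it.
With III eliminated, b1 is strictly dominated by b2 (it gives Player I strictly more in every remaining row), so Player II never plays it.
On the remaining 2×2 (I, II vs b2, b3):
Let Player I play I with probability p. Expected payoff against b2: 8p + (-5)(1−p) = 13p − 5; against b3: (-8)p + 4(1−p) = −12p + 4.
Setting these equal: 13p − 5 = −12p + 4 ⇒ 25p = 9 ⇒ p = 9/25, and the value is (13)·(9/25) − 5 = -8/25.
For Player II: with q = P(b2), equating I's and II's payoffs gives 16q − 8 = −9q + 4 ⇒ q = 12/25.

9/25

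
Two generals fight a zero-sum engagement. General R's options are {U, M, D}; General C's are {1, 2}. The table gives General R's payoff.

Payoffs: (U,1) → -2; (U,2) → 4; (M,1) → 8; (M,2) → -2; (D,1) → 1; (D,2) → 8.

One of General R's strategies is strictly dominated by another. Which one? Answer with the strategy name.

D gives a strictly higher payoff than U against every column: 1 > -2, 8 > 4.
So U is strictly dominated and General R never plays it.

U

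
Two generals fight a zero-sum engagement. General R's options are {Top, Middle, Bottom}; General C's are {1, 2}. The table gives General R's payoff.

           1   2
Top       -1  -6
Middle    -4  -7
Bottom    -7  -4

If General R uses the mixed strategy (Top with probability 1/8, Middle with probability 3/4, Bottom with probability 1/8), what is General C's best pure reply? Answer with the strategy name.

If General C plays 1, General R's expected payoff is (1/8)·(-1) + (3/4)·(-4) + (1/8)·(-7) = -4.
If General C plays 2, General R's expected payoff is (1/8)·(-6) + (3/4)·(-7) + (1/8)·(-4) = -13/2.
General C minimizes General R's payoff; the smallest is -13/2, so the best response is 2.

2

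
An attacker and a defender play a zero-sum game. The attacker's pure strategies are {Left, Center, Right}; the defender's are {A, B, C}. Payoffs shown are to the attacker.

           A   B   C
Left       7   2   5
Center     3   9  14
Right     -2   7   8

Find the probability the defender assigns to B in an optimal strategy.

Row minima: Left → 2, Center → 3, Right → -2; maximin = 3.
Column maxima: A → 7, B → 9, C → 14; minimax = 7.
3 ≠ 7, so there is no saddle point; optimal play is mixed.
Right is strictly dominated by Center, so the attacker never plays it.
C is strictly dominated by B (it gives the attacker strictly more in every row), so the defender never plays it.
On the remaining 2×2 (Left, Center vs A, B):
Let the attacker play Left with probability p. Expected payoff against A: 7p + 3(1−p) = 4p + 3; against B: 2p + 9(1−p) = −7p + 9.
Setting these equal: 4p + 3 = −7p + 9 ⇒ 11p = 6 ⇒ p = 6/11, and the value is (4)·(6/11) + 3 = 57/11.
For the defender: with q = P(A), equating Left's and Center's payoffs gives 5q + 2 = −6q + 9 ⇒ q = 7/11.

4/11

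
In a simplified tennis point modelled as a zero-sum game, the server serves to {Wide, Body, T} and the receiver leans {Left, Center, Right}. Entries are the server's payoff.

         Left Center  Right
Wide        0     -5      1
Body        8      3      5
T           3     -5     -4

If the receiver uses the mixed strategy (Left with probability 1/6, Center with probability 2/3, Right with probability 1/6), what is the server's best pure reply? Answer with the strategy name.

Expected payoff of Wide: (1/6)·0 + (2/3)·(-5) + (1/6)·1 = -19/6.
Expected payoff of Body: (1/6)·8 + (2/3)·3 + (1/6)·5 = 25/6.
Expected payoff of T: (1/6)·3 + (2/3)·(-5) + (1/6)·(-4) = -7/2.
The largest is 25/6, so the server's best response is Body.

Body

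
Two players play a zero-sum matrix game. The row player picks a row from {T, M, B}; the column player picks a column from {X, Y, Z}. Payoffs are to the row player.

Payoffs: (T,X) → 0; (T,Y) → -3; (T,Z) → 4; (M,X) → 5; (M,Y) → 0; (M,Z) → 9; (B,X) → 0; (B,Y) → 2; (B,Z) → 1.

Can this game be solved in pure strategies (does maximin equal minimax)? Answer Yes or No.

No

Row minima: T → -3, M → 0, B → 0; maximin = 0.
Column maxima: X → 5, Y → 2, Z → 9; minimax = 2.
0 ≠ 2, so no pure-strategy equilibrium exists.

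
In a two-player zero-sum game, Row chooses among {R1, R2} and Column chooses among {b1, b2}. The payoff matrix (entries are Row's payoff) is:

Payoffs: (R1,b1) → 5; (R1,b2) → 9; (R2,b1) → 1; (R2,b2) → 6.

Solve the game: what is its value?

Row minima: R1 → 5, R2 → 1; maximin = 5.
Column maxima: b1 → 5, b2 → 9; minimax = 5.
Since maximin = minimax = 5, there is a saddle point and the value is 5.

5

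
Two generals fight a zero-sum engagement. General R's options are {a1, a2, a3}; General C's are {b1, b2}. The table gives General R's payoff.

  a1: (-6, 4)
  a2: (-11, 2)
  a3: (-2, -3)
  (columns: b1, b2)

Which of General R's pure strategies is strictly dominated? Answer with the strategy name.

a1 gives a strictly higher payoff than a2 against every column: -6 > -11, 4 > 2.
So a2 is strictly dominated and General R never plays it.

a2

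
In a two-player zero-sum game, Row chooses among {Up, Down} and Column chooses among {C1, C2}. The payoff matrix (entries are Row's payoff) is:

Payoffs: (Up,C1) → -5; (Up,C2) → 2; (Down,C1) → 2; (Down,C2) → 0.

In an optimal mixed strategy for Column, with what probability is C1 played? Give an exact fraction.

Row minima: Up → -5, Down → 0; maximin = 0.
Column maxima: C1 → 2, C2 → 2; minimax = 2.
0 ≠ 2, so there is no saddle point; optimal play is mixed.
Let Row play Up with probability p. Expected payoff against C1: (-5)p + 2(1−p) = −7p + 2; against C2: 2p + 0(1−p) = 2p.
Setting these equal: −7p + 2 = 2p ⇒ −9p = -2 ⇒ p = 2/9, and the value is (-7)·(2/9) + 2 = 4/9.
For Column: with q = P(C1), equating Up's and Down's payoffs gives −7q + 2 = 2q ⇒ q = 2/9.

2/9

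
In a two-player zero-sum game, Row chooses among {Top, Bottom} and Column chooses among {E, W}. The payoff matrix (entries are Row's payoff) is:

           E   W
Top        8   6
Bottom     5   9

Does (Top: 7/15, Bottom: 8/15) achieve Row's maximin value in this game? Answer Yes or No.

No

Against E this mix gives (7/15)·8 + (8/15)·5 = 32/5.
Against W this mix gives (7/15)·6 + (8/15)·9 = 38/5.
Column will play E, holding Row to 32/5. Shifting weight toward the row that does better against E would raise this floor (the equalizing mix achieves 7 against both E and W), so the proposed strategy is not optimal.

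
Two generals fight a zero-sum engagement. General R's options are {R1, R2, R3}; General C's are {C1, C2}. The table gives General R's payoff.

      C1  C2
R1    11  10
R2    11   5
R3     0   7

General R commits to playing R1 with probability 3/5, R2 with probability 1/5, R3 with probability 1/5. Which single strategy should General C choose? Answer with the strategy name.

C2

If General C plays C1, General R's expected payoff is (3/5)·11 + (1/5)·11 + (1/5)·0 = 44/5.
If General C plays C2, General R's expected payoff is (3/5)·10 + (1/5)·5 + (1/5)·7 = 42/5.
General C minimizes General R's payoff; the smallest is 42/5, so the best response is C2.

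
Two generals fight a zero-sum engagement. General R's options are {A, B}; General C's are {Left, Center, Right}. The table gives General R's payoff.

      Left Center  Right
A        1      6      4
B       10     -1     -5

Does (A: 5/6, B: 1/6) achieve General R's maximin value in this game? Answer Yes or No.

Yes

Against Left this mix gives (5/6)·1 + (1/6)·10 = 5/2.
Against Center this mix gives (5/6)·6 + (1/6)·(-1) = 29/6.
Against Right this mix gives (5/6)·4 + (1/6)·(-5) = 5/2.
All of General C's active replies (Left, Right) yield 5/2, and no column does worse for General R. The mix makes General C indifferent and guarantees 5/2, so it is optimal.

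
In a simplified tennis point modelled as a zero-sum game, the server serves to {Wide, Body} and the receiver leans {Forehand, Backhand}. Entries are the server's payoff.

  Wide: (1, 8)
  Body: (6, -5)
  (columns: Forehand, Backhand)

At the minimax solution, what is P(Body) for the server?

Row minima: Wide → 1, Body → -5; maximin = 1.
Column maxima: Forehand → 6, Backhand → 8; minimax = 6.
1 ≠ 6, so there is no saddle point; optimal play is mixed.
Let the server play Wide with probability p. Expected payoff against Forehand: 1p + 6(1−p) = −5p + 6; against Backhand: 8p + (-5)(1−p) = 13p − 5.
Setting these equal: −5p + 6 = 13p − 5 ⇒ −18p = -11 ⇒ p = 11/18, and the value is (-5)·(11/18) + 6 = 53/18.
For the receiver: with q = P(Forehand), equating Wide's and Body's payoffs gives −7q + 8 = 11q − 5 ⇒ q = 13/18.

7/18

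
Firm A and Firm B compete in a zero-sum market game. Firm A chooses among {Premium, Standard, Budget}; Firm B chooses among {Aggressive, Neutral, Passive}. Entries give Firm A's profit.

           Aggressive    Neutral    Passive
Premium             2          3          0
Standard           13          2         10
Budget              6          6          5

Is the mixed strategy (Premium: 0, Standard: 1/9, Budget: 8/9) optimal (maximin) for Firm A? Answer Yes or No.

Yes

Against Aggressive this mix gives (1/9)·13 + (8/9)·6 = 61/9.
Against Neutral this mix gives (1/9)·2 + (8/9)·6 = 50/9.
Against Passive this mix gives (1/9)·10 + (8/9)·5 = 50/9.
All of Firm B's active replies (Neutral, Passive) yield 50/9, and no column does worse for Firm A. The mix makes Firm B indifferent and guarantees 50/9, so it is optimal.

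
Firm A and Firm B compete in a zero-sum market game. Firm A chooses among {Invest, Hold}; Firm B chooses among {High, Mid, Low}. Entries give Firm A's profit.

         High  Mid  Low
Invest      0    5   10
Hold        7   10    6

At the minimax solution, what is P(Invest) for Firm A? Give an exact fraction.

Row minima: Invest → 0, Hold → 6; maximin = 6.
Column maxima: High → 7, Mid → 10, Low → 10; minimax = 7.
6 ≠ 7, so there is no saddle point; optimal play is mixed.
Mid is strictly dominated by High (it gives Firm A strictly more in every row), so Firm B never plays it.
On the remaining 2×2 (Invest, Hold vs High, Low):
Let Firm A play Invest with probability p. Expected payoff against High: 0p + 7(1−p) = −7p + 7; against Low: 10p + 6(1−p) = 4p + 6.
Setting these equal: −7p + 7 = 4p + 6 ⇒ −11p = -1 ⇒ p = 1/11, and the value is (-7)·(1/11) + 7 = 70/11.
For Firm B: with q = P(High), equating Invest's and Hold's payoffs gives −10q + 10 = q + 6 ⇒ q = 4/11.

1/11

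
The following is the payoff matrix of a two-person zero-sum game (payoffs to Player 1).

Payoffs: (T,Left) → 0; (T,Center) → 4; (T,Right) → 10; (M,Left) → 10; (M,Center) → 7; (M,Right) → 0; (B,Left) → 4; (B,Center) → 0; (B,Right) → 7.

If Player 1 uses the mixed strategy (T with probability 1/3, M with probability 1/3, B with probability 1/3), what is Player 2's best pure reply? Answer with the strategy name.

Center

If Player 2 plays Left, Player 1's expected payoff is (1/3)·0 + (1/3)·10 + (1/3)·4 = 14/3.
If Player 2 plays Center, Player 1's expected payoff is (1/3)·4 + (1/3)·7 + (1/3)·0 = 11/3.
If Player 2 plays Right, Player 1's expected payoff is (1/3)·10 + (1/3)·0 + (1/3)·7 = 17/3.
Player 2 minimizes Player 1's payoff; the smallest is 11/3, so the best response is Center.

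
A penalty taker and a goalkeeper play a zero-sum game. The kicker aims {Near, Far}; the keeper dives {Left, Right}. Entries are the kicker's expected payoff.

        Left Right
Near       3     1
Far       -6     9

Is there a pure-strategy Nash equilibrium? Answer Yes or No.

No

Row minima: Near → 1, Far → -6; maximin = 1.
Column maxima: Left → 3, Right → 9; minimax = 3.
1 ≠ 3, so no pure-strategy equilibrium exists.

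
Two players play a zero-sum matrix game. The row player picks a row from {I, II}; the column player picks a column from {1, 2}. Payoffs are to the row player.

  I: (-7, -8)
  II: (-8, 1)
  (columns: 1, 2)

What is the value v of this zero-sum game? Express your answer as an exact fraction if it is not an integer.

Row minima: I → -8, II → -8; maximin = -8.
Column maxima: 1 → -7, 2 → 1; minimax = -7.
-8 ≠ -7, so there is no saddle point; optimal play is mixed.
Let the row player play I with probability p. Expected payoff against 1: (-7)p + (-8)(1−p) = p − 8; against 2: (-8)p + 1(1−p) = −9p + 1.
Setting these equal: p − 8 = −9p + 1 ⇒ 10p = 9 ⇒ p = 9/10, and the value is (1)·(9/10) − 8 = -71/10.
For the column player: with q = P(1), equating I's and II's payoffs gives q − 8 = −9q + 1 ⇒ q = 9/10.

-71/10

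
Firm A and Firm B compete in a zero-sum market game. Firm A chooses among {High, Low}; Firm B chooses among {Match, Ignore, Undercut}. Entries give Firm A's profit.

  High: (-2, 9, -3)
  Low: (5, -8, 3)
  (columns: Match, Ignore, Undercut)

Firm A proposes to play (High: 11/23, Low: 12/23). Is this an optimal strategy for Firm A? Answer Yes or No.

Against Match this mix gives (11/23)·(-2) + (12/23)·5 = 38/23.
Against Ignore this mix gives (11/23)·9 + (12/23)·(-8) = 3/23.
Against Undercut this mix gives (11/23)·(-3) + (12/23)·3 = 3/23.
All of Firm B's active replies (Ignore, Undercut) yield 3/23, and no column does worse for Firm A. The mix makes Firm B indifferent and guarantees 3/23, so it is optimal.

Yes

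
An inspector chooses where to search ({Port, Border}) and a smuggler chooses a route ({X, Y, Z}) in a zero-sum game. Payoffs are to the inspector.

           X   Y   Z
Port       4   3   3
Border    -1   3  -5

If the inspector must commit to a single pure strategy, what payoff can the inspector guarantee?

3

Row minima: Port → 3, Border → -5.
The best of these is 3.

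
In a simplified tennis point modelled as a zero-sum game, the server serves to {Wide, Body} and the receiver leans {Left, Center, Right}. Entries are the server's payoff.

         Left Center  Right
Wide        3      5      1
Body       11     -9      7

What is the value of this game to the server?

Row minima: Wide → 1, Body → -9; maximin = 1.
Column maxima: Left → 11, Center → 5, Right → 7; minimax = 5.
1 ≠ 5, so there is no saddle point; optimal play is mixed.
Left is strictly dominated by Right (it gives the server strictly more in every row), so the receiver never plays it.
On the remaining 2×2 (Wide, Body vs Center, Right):
Let the server play Wide with probability p. Expected payoff against Center: 5p + (-9)(1−p) = 14p − 9; against Right: 1p + 7(1−p) = −6p + 7.
Setting these equal: 14p − 9 = −6p + 7 ⇒ 20p = 16 ⇒ p = 4/5, and the value is (14)·(4/5) − 9 = 11/5.
For the receiver: with q = P(Center), equating Wide's and Body's payoffs gives 4q + 1 = −16q + 7 ⇒ q = 3/10.

11/5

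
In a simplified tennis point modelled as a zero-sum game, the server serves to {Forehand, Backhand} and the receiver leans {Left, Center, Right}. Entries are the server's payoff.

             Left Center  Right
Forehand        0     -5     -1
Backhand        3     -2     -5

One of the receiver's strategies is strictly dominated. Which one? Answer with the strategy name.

Left

Center holds the server's payoff strictly below Left in every row: -5 < 0, -2 < 3.
So Left is strictly dominated for the receiver.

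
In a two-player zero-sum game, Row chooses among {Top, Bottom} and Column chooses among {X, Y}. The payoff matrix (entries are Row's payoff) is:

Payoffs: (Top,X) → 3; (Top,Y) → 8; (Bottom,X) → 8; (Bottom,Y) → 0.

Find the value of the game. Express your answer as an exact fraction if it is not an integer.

Row minima: Top → 3, Bottom → 0; maximin = 3.
Column maxima: X → 8, Y → 8; minimax = 8.
3 ≠ 8, so there is no saddle point; optimal play is mixed.
Let Row play Top with probability p. Expected payoff against X: 3p + 8(1−p) = −5p + 8; against Y: 8p + 0(1−p) = 8p.
Setting these equal: −5p + 8 = 8p ⇒ −13p = -8 ⇒ p = 8/13, and the value is (-5)·(8/13) + 8 = 64/13.
For Column: with q = P(X), equating Top's and Bottom's payoffs gives −5q + 8 = 8q ⇒ q = 8/13.

64/13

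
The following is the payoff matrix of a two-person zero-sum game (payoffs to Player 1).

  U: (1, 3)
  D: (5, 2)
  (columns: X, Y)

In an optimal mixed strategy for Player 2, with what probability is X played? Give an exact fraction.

1/5

Row minima: U → 1, D → 2; maximin = 2.
Column maxima: X → 5, Y → 3; minimax = 3.
2 ≠ 3, so there is no saddle point; optimal play is mixed.
Let Player 1 play U with probability p. Expected payoff against X: 1p + 5(1−p) = −4p + 5; against Y: 3p + 2(1−p) = p + 2.
Setting these equal: −4p + 5 = p + 2 ⇒ −5p = -3 ⇒ p = 3/5, and the value is (-4)·(3/5) + 5 = 13/5.
For Player 2: with q = P(X), equating U's and D's payoffs gives −2q + 3 = 3q + 2 ⇒ q = 1/5.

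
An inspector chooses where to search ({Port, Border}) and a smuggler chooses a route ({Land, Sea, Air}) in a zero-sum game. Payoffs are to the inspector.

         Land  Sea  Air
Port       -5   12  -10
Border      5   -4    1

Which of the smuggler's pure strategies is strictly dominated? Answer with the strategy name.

Air holds the inspector's payoff strictly below Land in every row: -10 < -5, 1 < 5.
So Land is strictly dominated for the smuggler.

Land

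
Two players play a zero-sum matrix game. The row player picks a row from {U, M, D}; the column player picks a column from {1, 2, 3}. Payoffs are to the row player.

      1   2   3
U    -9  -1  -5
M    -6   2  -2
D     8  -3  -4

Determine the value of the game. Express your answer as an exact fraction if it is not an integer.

-5/2

Row minima: U → -9, M → -6, D → -4; maximin = -4.
Column maxima: 1 → 8, 2 → 2, 3 → -2; minimax = -2.
-4 ≠ -2, so there is no saddle point; optimal play is mixed.
U is strictly dominated by M, so the row player never plays it.
2 is strictly dominated by 3 (it gives the row player strictly more in every row), so the column player never plays it.
On the remaining 2×2 (M, D vs 1, 3):
Let the row player play M with probability p. Expected payoff against 1: (-6)p + 8(1−p) = −14p + 8; against 3: (-2)p + (-4)(1−p) = 2p − 4.
Setting these equal: −14p + 8 = 2p − 4 ⇒ −16p = -12 ⇒ p = 3/4, and the value is (-14)·(3/4) + 8 = -5/2.
For the column player: with q = P(1), equating M's and D's payoffs gives −4q − 2 = 12q − 4 ⇒ q = 1/8.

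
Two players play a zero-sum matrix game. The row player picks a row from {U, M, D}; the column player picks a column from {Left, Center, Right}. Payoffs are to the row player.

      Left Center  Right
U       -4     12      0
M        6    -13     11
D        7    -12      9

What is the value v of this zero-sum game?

Row minima: U → -4, M → -13, D → -12; maximin = -4.
Column maxima: Left → 7, Center → 12, Right → 11; minimax = 7.
-4 ≠ 7, so there is no saddle point; optimal play is mixed.
Right is strictly dominated by Left (it gives the row player strictly more in every row), so the column player never plays it.
With Right eliminated, M is strictly dominated by D (D gives the row player strictly more in every remaining column), so the row player never plays it.
On the remaining 2×2 (U, D vs Left, Center):
Let the row player play U with probability p. Expected payoff against Left: (-4)p + 7(1−p) = −11p + 7; against Center: 12p + (-12)(1−p) = 24p − 12.
Setting these equal: −11p + 7 = 24p − 12 ⇒ −35p = -19 ⇒ p = 19/35, and the value is (-11)·(19/35) + 7 = 36/35.
For the column player: with q = P(Left), equating U's and D's payoffs gives −16q + 12 = 19q − 12 ⇒ q = 24/35.

36/35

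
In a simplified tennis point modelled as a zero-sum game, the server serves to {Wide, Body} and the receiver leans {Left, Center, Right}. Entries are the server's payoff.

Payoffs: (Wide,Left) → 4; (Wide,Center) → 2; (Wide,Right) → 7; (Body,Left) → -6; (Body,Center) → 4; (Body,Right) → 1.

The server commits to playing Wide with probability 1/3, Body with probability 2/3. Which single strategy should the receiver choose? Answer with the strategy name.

If the receiver plays Left, the server's expected payoff is (1/3)·4 + (2/3)·(-6) = -8/3.
If the receiver plays Center, the server's expected payoff is (1/3)·2 + (2/3)·4 = 10/3.
If the receiver plays Right, the server's expected payoff is (1/3)·7 + (2/3)·1 = 3.
The receiver minimizes the server's payoff; the smallest is -8/3, so the best response is Left.

Left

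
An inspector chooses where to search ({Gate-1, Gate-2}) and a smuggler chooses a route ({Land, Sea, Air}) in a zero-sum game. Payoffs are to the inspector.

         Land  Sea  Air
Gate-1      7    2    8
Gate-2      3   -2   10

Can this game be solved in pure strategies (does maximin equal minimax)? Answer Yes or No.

Row minima: Gate-1 → 2, Gate-2 → -2; maximin = 2.
Column maxima: Land → 7, Sea → 2, Air → 10; minimax = 2.
maximin = minimax = 2, so a saddle point exists.

Yes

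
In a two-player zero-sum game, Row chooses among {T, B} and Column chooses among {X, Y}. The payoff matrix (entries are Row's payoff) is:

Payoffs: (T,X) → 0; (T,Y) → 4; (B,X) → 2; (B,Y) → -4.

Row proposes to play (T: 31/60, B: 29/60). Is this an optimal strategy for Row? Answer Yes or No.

Against X this mix gives (31/60)·0 + (29/60)·2 = 29/30.
Against Y this mix gives (31/60)·4 + (29/60)·(-4) = 2/15.
Column will play Y, holding Row to 2/15. Shifting weight toward the row that does better against Y would raise this floor (the equalizing mix achieves 4/5 against both Y and X), so the proposed strategy is not optimal.

No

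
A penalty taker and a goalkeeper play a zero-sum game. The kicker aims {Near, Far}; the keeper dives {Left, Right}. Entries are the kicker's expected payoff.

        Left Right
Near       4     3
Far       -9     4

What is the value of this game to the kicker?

Row minima: Near → 3, Far → -9; maximin = 3.
Column maxima: Left → 4, Right → 4; minimax = 4.
3 ≠ 4, so there is no saddle point; optimal play is mixed.
Let the kicker play Near with probability p. Expected payoff against Left: 4p + (-9)(1−p) = 13p − 9; against Right: 3p + 4(1−p) = −p + 4.
Setting these equal: 13p − 9 = −p + 4 ⇒ 14p = 13 ⇒ p = 13/14, and the value is (13)·(13/14) − 9 = 43/14.
For the keeper: with q = P(Left), equating Near's and Far's payoffs gives q + 3 = −13q + 4 ⇒ q = 1/14.

43/14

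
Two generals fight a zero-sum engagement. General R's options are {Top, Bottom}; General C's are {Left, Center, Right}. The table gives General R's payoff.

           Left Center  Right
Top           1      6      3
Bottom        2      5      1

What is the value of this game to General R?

Row minima: Top → 1, Bottom → 1; maximin = 1.
Column maxima: Left → 2, Center → 6, Right → 3; minimax = 2.
1 ≠ 2, so there is no saddle point; optimal play is mixed.
Center is strictly dominated by Left (it gives General R strictly more in every row), so General C never plays it.
On the remaining 2×2 (Top, Bottom vs Left, Right):
Let General R play Top with probability p. Expected payoff against Left: 1p + 2(1−p) = −p + 2; against Right: 3p + 1(1−p) = 2p + 1.
Setting these equal: −p + 2 = 2p + 1 ⇒ −3p = -1 ⇒ p = 1/3, and the value is (-1)·(1/3) + 2 = 5/3.
For General C: with q = P(Left), equating Top's and Bottom's payoffs gives −2q + 3 = q + 1 ⇒ q = 2/3.

5/3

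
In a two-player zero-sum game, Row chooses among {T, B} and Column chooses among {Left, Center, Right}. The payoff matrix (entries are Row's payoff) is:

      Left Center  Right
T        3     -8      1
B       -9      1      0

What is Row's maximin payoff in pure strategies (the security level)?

-8

Row minima: T → -8, B → -9.
The best of these is -8.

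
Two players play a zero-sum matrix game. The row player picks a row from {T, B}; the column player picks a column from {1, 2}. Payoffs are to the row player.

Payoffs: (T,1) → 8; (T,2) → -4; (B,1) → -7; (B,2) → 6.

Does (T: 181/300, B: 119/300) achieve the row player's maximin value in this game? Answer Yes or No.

Against 1 this mix gives (181/300)·8 + (119/300)·(-7) = 41/20.
Against 2 this mix gives (181/300)·(-4) + (119/300)·6 = -1/30.
The column player will play 2, holding the row player to -1/30. Shifting weight toward the row that does better against 2 would raise this floor (the equalizing mix achieves 4/5 against both 2 and 1), so the proposed strategy is not optimal.

No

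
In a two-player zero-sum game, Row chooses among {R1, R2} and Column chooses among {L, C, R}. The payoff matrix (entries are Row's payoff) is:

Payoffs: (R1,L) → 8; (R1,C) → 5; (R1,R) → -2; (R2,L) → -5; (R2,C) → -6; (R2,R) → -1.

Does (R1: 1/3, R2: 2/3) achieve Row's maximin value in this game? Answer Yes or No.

No

Against L this mix gives (1/3)·8 + (2/3)·(-5) = -2/3.
Against C this mix gives (1/3)·5 + (2/3)·(-6) = -7/3.
Against R this mix gives (1/3)·(-2) + (2/3)·(-1) = -4/3.
Column will play C, holding Row to -7/3. Shifting weight toward the row that does better against C would raise this floor (the equalizing mix achieves -17/12 against both C and R), so the proposed strategy is not optimal.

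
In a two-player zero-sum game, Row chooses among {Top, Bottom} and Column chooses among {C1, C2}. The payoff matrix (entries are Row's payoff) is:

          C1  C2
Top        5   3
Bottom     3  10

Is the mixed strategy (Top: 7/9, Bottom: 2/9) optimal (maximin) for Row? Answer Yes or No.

Yes

Against C1 this mix gives (7/9)·5 + (2/9)·3 = 41/9.
Against C2 this mix gives (7/9)·3 + (2/9)·10 = 41/9.
All of Column's active replies (C1, C2) yield 41/9, and no column does worse for Row. The mix makes Column indifferent and guarantees 41/9, so it is optimal.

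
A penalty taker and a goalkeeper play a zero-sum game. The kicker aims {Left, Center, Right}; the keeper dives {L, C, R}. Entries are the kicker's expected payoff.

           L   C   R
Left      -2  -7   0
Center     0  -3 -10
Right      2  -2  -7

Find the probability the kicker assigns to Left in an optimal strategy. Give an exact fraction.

Row minima: Left → -7, Center → -10, Right → -7; maximin = -7.
Column maxima: L → 2, C → -2, R → 0; minimax = -2.
-7 ≠ -2, so there is no saddle point; optimal play is mixed.
Center is strictly dominated by Right, so the kicker never plays it.
L is strictly dominated by C (it gives the kicker strictly more in every row), so the keeper never plays it.
On the remaining 2×2 (Left, Right vs C, R):
Let the kicker play Left with probability p. Expected payoff against C: (-7)p + (-2)(1−p) = −5p − 2; against R: 0p + (-7)(1−p) = 7p − 7.
Setting these equal: −5p − 2 = 7p − 7 ⇒ −12p = -5 ⇒ p = 5/12, and the value is (-5)·(5/12) − 2 = -49/12.
For the keeper: with q = P(C), equating Left's and Right's payoffs gives −7q = 5q − 7 ⇒ q = 7/12.

5/12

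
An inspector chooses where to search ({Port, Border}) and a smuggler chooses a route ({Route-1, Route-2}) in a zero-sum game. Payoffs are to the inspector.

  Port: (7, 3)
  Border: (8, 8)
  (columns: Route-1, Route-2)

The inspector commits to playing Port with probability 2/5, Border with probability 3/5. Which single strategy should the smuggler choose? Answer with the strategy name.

Route-2

If the smuggler plays Route-1, the inspector's expected payoff is (2/5)·7 + (3/5)·8 = 38/5.
If the smuggler plays Route-2, the inspector's expected payoff is (2/5)·3 + (3/5)·8 = 6.
The smuggler minimizes the inspector's payoff; the smallest is 6, so the best response is Route-2.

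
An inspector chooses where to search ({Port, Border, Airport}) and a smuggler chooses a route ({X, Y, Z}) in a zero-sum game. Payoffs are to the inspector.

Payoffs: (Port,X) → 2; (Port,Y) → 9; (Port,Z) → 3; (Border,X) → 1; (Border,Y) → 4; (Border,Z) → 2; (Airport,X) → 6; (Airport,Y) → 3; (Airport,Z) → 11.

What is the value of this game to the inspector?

Row minima: Port → 2, Border → 1, Airport → 3; maximin = 3.
Column maxima: X → 6, Y → 9, Z → 11; minimax = 6.
3 ≠ 6, so there is no saddle point; optimal play is mixed.
Border is strictly dominated by Port, so the inspector never plays it.
Z is strictly dominated by X (it gives the inspector strictly more in every row), so the smuggler never plays it.
On the remaining 2×2 (Port, Airport vs X, Y):
Let the inspector play Port with probability p. Expected payoff against X: 2p + 6(1−p) = −4p + 6; against Y: 9p + 3(1−p) = 6p + 3.
Setting these equal: −4p + 6 = 6p + 3 ⇒ −10p = -3 ⇒ p = 3/10, and the value is (-4)·(3/10) + 6 = 24/5.
For the smuggler: with q = P(X), equating Port's and Airport's payoffs gives −7q + 9 = 3q + 3 ⇒ q = 3/5.

24/5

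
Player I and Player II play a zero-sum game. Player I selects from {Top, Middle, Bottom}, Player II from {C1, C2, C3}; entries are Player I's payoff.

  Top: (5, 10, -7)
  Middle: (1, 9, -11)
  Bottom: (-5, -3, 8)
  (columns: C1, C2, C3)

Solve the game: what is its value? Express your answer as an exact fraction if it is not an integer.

1/5

Row minima: Top → -7, Middle → -11, Bottom → -5; maximin = -5.
Column maxima: C1 → 5, C2 → 10, C3 → 8; minimax = 5.
-5 ≠ 5, so there is no saddle point; optimal play is mixed.
Middle is strictly dominated by Top, so Player I never plays it.
C2 is strictly dominated by C1 (it gives Player I strictly more in every row), so Player II never plays it.
On the remaining 2×2 (Top, Bottom vs C1, C3):
Let Player I play Top with probability p. Expected payoff against C1: 5p + (-5)(1−p) = 10p − 5; against C3: (-7)p + 8(1−p) = −15p + 8.
Setting these equal: 10p − 5 = −15p + 8 ⇒ 25p = 13 ⇒ p = 13/25, and the value is (10)·(13/25) − 5 = 1/5.
For Player II: with q = P(C1), equating Top's and Bottom's payoffs gives 12q − 7 = −13q + 8 ⇒ q = 3/5.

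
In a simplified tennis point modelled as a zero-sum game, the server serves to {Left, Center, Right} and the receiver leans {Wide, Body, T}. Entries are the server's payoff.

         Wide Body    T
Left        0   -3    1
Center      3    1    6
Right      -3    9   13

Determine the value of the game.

Row minima: Left → -3, Center → 1, Right → -3; maximin = 1.
Column maxima: Wide → 3, Body → 9, T → 13; minimax = 3.
1 ≠ 3, so there is no saddle point; optimal play is mixed.
Left is strictly dominated by Center, so the server never plays it.
T is strictly dominated by Wide (it gives the server strictly more in every row), so the receiver never plays it.
On the remaining 2×2 (Center, Right vs Wide, Body):
Let the server play Center with probability p. Expected payoff against Wide: 3p + (-3)(1−p) = 6p − 3; against Body: 1p + 9(1−p) = −8p + 9.
Setting these equal: 6p − 3 = −8p + 9 ⇒ 14p = 12 ⇒ p = 6/7, and the value is (6)·(6/7) − 3 = 15/7.
For the receiver: with q = P(Wide), equating Center's and Right's payoffs gives 2q + 1 = −12q + 9 ⇒ q = 4/7.

15/7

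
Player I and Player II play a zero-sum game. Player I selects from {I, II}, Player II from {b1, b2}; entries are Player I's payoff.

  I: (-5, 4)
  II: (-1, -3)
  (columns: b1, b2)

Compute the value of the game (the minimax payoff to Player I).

-19/11

Row minima: I → -5, II → -3; maximin = -3.
Column maxima: b1 → -1, b2 → 4; minimax = -1.
-3 ≠ -1, so there is no saddle point; optimal play is mixed.
Let Player I play I with probability p. Expected payoff against b1: (-5)p + (-1)(1−p) = −4p − 1; against b2: 4p + (-3)(1−p) = 7p − 3.
Setting these equal: −4p − 1 = 7p − 3 ⇒ −11p = -2 ⇒ p = 2/11, and the value is (-4)·(2/11) − 1 = -19/11.
For Player II: with q = P(b1), equating I's and II's payoffs gives −9q + 4 = 2q − 3 ⇒ q = 7/11.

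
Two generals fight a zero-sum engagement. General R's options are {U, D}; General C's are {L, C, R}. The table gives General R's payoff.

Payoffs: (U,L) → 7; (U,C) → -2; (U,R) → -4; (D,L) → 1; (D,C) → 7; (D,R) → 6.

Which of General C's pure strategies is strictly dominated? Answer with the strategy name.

C

R holds General R's payoff strictly below C in every row: -4 < -2, 6 < 7.
So C is strictly dominated for General C.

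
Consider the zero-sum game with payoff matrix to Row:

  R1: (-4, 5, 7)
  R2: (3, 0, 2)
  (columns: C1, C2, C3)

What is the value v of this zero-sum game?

5/4

Row minima: R1 → -4, R2 → 0; maximin = 0.
Column maxima: C1 → 3, C2 → 5, C3 → 7; minimax = 3.
0 ≠ 3, so there is no saddle point; optimal play is mixed.
C3 is strictly dominated by C2 (it gives Row strictly more in every row), so Column never plays it.
On the remaining 2×2 (R1, R2 vs C1, C2):
Let Row play R1 with probability p. Expected payoff against C1: (-4)p + 3(1−p) = −7p + 3; against C2: 5p + 0(1−p) = 5p.
Setting these equal: −7p + 3 = 5p ⇒ −12p = -3 ⇒ p = 1/4, and the value is (-7)·(1/4) + 3 = 5/4.
For Column: with q = P(C1), equating R1's and R2's payoffs gives −9q + 5 = 3q ⇒ q = 5/12.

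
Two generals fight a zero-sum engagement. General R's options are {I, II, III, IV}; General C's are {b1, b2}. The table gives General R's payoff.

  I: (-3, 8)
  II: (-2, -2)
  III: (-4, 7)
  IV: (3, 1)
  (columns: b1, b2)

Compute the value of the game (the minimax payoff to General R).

Row minima: I → -3, II → -2, III → -4, IV → 1; maximin = 1.
Column maxima: b1 → 3, b2 → 8; minimax = 3.
1 ≠ 3, so there is no saddle point; optimal play is mixed.
II is strictly dominated by IV, so General R never plays it.
III is strictly dominated by I, so General R never plays it.
On the remaining 2×2 (I, IV vs b1, b2):
Let General R play I with probability p. Expected payoff against b1: (-3)p + 3(1−p) = −6p + 3; against b2: 8p + 1(1−p) = 7p + 1.
Setting these equal: −6p + 3 = 7p + 1 ⇒ −13p = -2 ⇒ p = 2/13, and the value is (-6)·(2/13) + 3 = 27/13.
For General C: with q = P(b1), equating I's and IV's payoffs gives −11q + 8 = 2q + 1 ⇒ q = 7/13.

27/13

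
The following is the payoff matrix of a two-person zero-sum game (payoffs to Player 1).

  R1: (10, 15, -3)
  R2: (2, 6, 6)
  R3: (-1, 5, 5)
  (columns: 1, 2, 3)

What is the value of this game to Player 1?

Row minima: R1 → -3, R2 → 2, R3 → -1; maximin = 2.
Column maxima: 1 → 10, 2 → 15, 3 → 6; minimax = 6.
2 ≠ 6, so there is no saddle point; optimal play is mixed.
R3 is strictly dominated by R2, so Player 1 never plays it.
2 is strictly dominated by 1 (it gives Player 1 strictly more in every row), so Player 2 never plays it.
On the remaining 2×2 (R1, R2 vs 1, 3):
Let Player 1 play R1 with probability p. Expected payoff against 1: 10p + 2(1−p) = 8p + 2; against 3: (-3)p + 6(1−p) = −9p + 6.
Setting these equal: 8p + 2 = −9p + 6 ⇒ 17p = 4 ⇒ p = 4/17, and the value is (8)·(4/17) + 2 = 66/17.
For Player 2: with q = P(1), equating R1's and R2's payoffs gives 13q − 3 = −4q + 6 ⇒ q = 9/17.

66/17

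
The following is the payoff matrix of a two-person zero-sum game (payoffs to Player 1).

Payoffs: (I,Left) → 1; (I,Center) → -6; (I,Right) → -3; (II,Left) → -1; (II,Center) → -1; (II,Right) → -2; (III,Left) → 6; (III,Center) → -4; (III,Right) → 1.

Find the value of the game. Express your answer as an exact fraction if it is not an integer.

Row minima: I → -6, II → -2, III → -4; maximin = -2.
Column maxima: Left → 6, Center → -1, Right → 1; minimax = -1.
-2 ≠ -1, so there is no saddle point; optimal play is mixed.
I is strictly dominated by III, so Player 1 never plays it.
Left is strictly dominated by Right (it gives Player 1 strictly more in every row), so Player 2 never plays it.
On the remaining 2×2 (II, III vs Center, Right):
Let Player 1 play II with probability p. Expected payoff against Center: (-1)p + (-4)(1−p) = 3p − 4; against Right: (-2)p + 1(1−p) = −3p + 1.
Setting these equal: 3p − 4 = −3p + 1 ⇒ 6p = 5 ⇒ p = 5/6, and the value is (3)·(5/6) − 4 = -3/2.
For Player 2: with q = P(Center), equating II's and III's payoffs gives q − 2 = −5q + 1 ⇒ q = 1/2.

-3/2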